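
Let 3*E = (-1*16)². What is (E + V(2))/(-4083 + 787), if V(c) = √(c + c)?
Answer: -131/4944 ≈ -0.026497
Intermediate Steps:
V(c) = √2*√c (V(c) = √(2*c) = √2*√c)
E = 256/3 (E = (-1*16)²/3 = (⅓)*(-16)² = (⅓)*256 = 256/3 ≈ 85.333)
(E + V(2))/(-4083 + 787) = (256/3 + √2*√2)/(-4083 + 787) = (256/3 + 2)/(-3296) = (262/3)*(-1/3296) = -131/4944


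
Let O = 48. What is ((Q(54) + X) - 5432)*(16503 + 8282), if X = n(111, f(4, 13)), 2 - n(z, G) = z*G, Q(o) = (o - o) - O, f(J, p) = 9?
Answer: -160532445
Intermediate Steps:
Q(o) = -48 (Q(o) = (o - o) - 1*48 = 0 - 48 = -48)
n(z, G) = 2 - G*z (n(z, G) = 2 - z*G = 2 - G*z)
X = -997 (X = 2 - 1*9*111 = 2 - 999 = -997)
((Q(54) + X) - 5432)*(16503 + 8282) = ((-48 - 997) - 5432)*(16503 + 8282) = (-1045 - 5432)*24785 = -6477*24785 = -160532445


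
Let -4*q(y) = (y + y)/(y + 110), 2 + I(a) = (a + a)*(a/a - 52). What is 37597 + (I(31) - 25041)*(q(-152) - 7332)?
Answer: 4344641587/21 ≈ 2.0689e+8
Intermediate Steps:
I(a) = -2 - 102*a (I(a) = -2 + (a + a)*(a/a - 52) = -2 + (2*a)*(1 - 52) = -2 + (2*a)*(-51) = -2 - 102*a)
q(y) = -y/(2*(110 + y)) (q(y) = -(y + y)/(4*(y + 110)) = -2*y/(4*(110 + y)) = -y/(2*(110 + y)))
37597 + (I(31) - 25041)*(q(-152) - 7332) = 37597 + ((-2 - 102*31) - 25041)*(-1*(-152)/(220 + 2*(-152)) - 7332) = 37597 + ((-2 - 3162) - 25041)*(-1*(-152)/(220 - 304) - 7332) = 37597 + (-3164 - 25041)*(-1*(-152)/(-84) - 7332) = 37597 - 28205*(-1*(-152)*(-1/84) - 7332) = 37597 - 28205*(-38/21 - 7332) = 37597 - 28205*(-154010/21) = 37597 + 4343852050/21 = 4344641587/21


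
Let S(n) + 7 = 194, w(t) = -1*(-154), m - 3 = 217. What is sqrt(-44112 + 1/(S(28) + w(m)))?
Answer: I*sqrt(5129387131)/341 ≈ 210.03*I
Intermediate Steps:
m = 220 (m = 3 + 217 = 220)
w(t) = 154
S(n) = 187 (S(n) = -7 + 194 = 187)
sqrt(-44112 + 1/(S(28) + w(m))) = sqrt(-44112 + 1/(187 + 154)) = sqrt(-44112 + 1/341) = sqrt(-15042191/341) = I*sqrt(5129387131)/341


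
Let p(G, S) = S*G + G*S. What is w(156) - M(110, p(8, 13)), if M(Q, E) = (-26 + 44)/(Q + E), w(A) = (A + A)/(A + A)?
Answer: 50/53 ≈ 0.94340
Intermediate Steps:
p(G, S) = 2*G*S (p(G, S) = G*S + G*S = 2*G*S)
w(A) = 1 (w(A) = (2*A)/((2*A)) = (2*A)*(1/(2*A)) = 1)
M(Q, E) = 18/(E + Q)
w(156) - M(110, p(8, 13)) = 1 - 18/(2*8*13 + 110) = 1 - 18/(208 + 110) = 1 - 18/318 = 1 - 1*3/53 = 1 - 3/53 = 50/53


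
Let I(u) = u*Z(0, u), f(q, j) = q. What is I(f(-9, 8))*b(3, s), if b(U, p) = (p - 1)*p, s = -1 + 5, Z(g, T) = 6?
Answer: -648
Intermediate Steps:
s = 4
b(U, p) = p*(-1 + p) (b(U, p) = (-1 + p)*p = p*(-1 + p))
I(u) = 6*u (I(u) = u*6 = 6*u)
I(f(-9, 8))*b(3, s) = (6*(-9))*(4*(-1 + 4)) = -216*3 = -54*12 = -648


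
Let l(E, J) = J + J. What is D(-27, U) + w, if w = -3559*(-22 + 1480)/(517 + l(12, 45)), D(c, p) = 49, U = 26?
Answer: -5159279/607 ≈ -8499.6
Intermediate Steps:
l(E, J) = 2*J
w = -5189022/607 (w = -3559*(-22 + 1480)/(517 + 2*45) = -3559*1458/(517 + 90) = -3559/(607*(1/1458)) = -3559/607/1458 = -3559*1458/607 = -5189022/607 ≈ -8548.6)
D(-27, U) + w = 49 - 5189022/607 = -5159279/607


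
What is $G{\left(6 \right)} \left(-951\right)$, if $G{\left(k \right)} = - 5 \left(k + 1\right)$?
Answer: $33285$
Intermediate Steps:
$G{\left(k \right)} = -5 - 5 k$ ($G{\left(k \right)} = - 5 \left(1 + k\right) = -5 - 5 k$)
$G{\left(6 \right)} \left(-951\right) = \left(-5 - 30\right) \left(-951\right) = \left(-35\right) \left(-951\right) = 33285$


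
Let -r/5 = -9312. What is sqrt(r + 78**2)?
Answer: 2*sqrt(13161) ≈ 229.44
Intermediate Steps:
r = 46560 (r = -5*(-9312) = 46560)
sqrt(r + 78**2) = sqrt(46560 + 78**2) = sqrt(46560 + 6084) = sqrt(52644) = 2*sqrt(13161)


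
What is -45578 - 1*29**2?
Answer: -46419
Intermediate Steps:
-45578 - 1*29**2 = -45578 - 1*841 = -45578 - 841 = -46419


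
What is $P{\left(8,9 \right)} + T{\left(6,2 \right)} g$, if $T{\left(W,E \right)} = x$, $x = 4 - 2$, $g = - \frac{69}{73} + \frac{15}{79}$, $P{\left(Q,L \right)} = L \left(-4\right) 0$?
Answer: $- \frac{8712}{5767} \approx -1.5107$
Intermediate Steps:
$P{\left(Q,L \right)} = 0$ ($P{\left(Q,L \right)} = - 4 L 0 = 0$)
$g = - \frac{4356}{5767}$ ($g = \left(-69\right) \frac{1}{73} + 15 \cdot \frac{1}{79} = - \frac{69}{73} + \frac{15}{79} = - \frac{4356}{5767} \approx -0.75533$)
$x = 2$ ($x = 4 - 2 = 2$)
$T{\left(W,E \right)} = 2$
$P{\left(8,9 \right)} + T{\left(6,2 \right)} g = 0 + 2 \left(- \frac{4356}{5767}\right) = 0 - \frac{8712}{5767} = - \frac{8712}{5767}$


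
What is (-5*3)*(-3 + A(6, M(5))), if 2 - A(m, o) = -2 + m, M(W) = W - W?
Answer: 75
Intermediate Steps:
M(W) = 0
A(m, o) = 4 - m (A(m, o) = 2 - (-2 + m) = 2 + (2 - m) = 4 - m)
(-5*3)*(-3 + A(6, M(5))) = (-5*3)*(-3 + (4 - 1*6)) = -15*(-3 + (4 - 6)) = -15*(-3 - 2) = -15*(-5) = 75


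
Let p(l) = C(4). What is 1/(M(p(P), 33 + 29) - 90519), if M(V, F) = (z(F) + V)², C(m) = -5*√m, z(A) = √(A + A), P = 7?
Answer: -18059/1630627485 + 8*√31/1630627485 ≈ -1.1048e-5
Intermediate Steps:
z(A) = √2*√A (z(A) = √(2*A) = √2*√A)
p(l) = -10 (p(l) = -5*√4 = -5*2 = -10)
M(V, F) = (V + √2*√F)² (M(V, F) = (√2*√F + V)² = (V + √2*√F)²)
1/(M(p(P), 33 + 29) - 90519) = 1/((-10 + √2*√(33 + 29))² - 90519) = 1/((-10 + √2*√62)² - 90519) = 1/((-10 + 2*√31)² - 90519) = 1/(-90519 + (-10 + 2*√31)²)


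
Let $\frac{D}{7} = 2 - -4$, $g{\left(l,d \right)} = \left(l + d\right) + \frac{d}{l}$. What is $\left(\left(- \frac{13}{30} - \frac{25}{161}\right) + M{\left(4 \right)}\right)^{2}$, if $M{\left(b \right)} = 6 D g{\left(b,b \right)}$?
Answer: $\frac{119937476850409}{23328900} \approx 5.1412 \cdot 10^{6}$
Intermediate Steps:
$g{\left(l,d \right)} = d + l + \frac{d}{l}$ ($g{\left(l,d \right)} = \left(d + l\right) + \frac{d}{l} = d + l + \frac{d}{l}$)
$D = 42$ ($D = 7 \left(2 - -4\right) = 7 \left(2 + 4\right) = 7 \cdot 6 = 42$)
$M{\left(b \right)} = 252 + 504 b$ ($M{\left(b \right)} = 6 \cdot 42 \left(b + b + \frac{b}{b}\right) = 252 \left(b + b + 1\right) = 252 \left(1 + 2 b\right) = 252 + 504 b$)
$\left(\left(- \frac{13}{30} - \frac{25}{161}\right) + M{\left(4 \right)}\right)^{2} = \left(\left(- \frac{13}{30} - \frac{25}{161}\right) + \left(252 + 504 \cdot 4\right)\right)^{2} = \left(\left(\left(-13\right) \frac{1}{30} - \frac{25}{161}\right) + \left(252 + 2016\right)\right)^{2} = \left(\left(- \frac{13}{30} - \frac{25}{161}\right) + 2268\right)^{2} = \left(- \frac{2843}{4830} + 2268\right)^{2} = \left(\frac{10951597}{4830}\right)^{2} = \frac{119937476850409}{23328900}$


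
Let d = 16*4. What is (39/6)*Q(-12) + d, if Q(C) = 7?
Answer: 219/2 ≈ 109.50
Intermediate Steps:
d = 64
(39/6)*Q(-12) + d = (39/6)*7 + 64 = (39*(⅙))*7 + 64 = (13/2)*7 + 64 = 91/2 + 64 = 219/2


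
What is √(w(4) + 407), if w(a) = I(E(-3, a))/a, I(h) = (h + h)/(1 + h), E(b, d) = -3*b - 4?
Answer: √14667/6 ≈ 20.185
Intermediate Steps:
E(b, d) = -4 - 3*b
I(h) = 2*h/(1 + h) (I(h) = (2*h)/(1 + h) = 2*h/(1 + h))
w(a) = 5/(3*a) (w(a) = (2*(-4 - 3*(-3))/(1 + (-4 - 3*(-3))))/a = (2*(-4 + 9)/(1 + (-4 + 9)))/a = (2*5/(1 + 5))/a = (2*5/6)/a = (2*5*(⅙))/a = 5/(3*a))
√(w(4) + 407) = √((5/3)/4 + 407) = √((5/3)*(¼) + 407) = √(5/12 + 407) = √(4889/12) = √14667/6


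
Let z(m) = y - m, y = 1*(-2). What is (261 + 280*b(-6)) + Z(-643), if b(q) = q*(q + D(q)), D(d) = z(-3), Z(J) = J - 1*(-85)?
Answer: 8103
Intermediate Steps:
y = -2
Z(J) = 85 + J (Z(J) = J + 85 = 85 + J)
z(m) = -2 - m
D(d) = 1 (D(d) = -2 - 1*(-3) = -2 + 3 = 1)
b(q) = q*(1 + q) (b(q) = q*(q + 1) = q*(1 + q))
(261 + 280*b(-6)) + Z(-643) = (261 + 280*(-6*(1 - 6))) + (85 - 643) = (261 + 280*(-6*(-5))) - 558 = (261 + 280*30) - 558 = (261 + 8400) - 558 = 8661 - 558 = 8103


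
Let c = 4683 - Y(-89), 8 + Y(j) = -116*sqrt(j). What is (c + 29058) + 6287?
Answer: 40036 + 116*I*sqrt(89) ≈ 40036.0 + 1094.3*I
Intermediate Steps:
Y(j) = -8 - 116*sqrt(j)
c = 4691 + 116*I*sqrt(89) (c = 4683 - (-8 - 116*I*sqrt(89)) = 4683 + (8 + 116*I*sqrt(89)) = 4691 + 116*I*sqrt(89) ≈ 4691.0 + 1094.3*I)
(c + 29058) + 6287 = ((4691 + 116*I*sqrt(89)) + 29058) + 6287 = (33749 + 116*I*sqrt(89)) + 6287 = 40036 + 116*I*sqrt(89)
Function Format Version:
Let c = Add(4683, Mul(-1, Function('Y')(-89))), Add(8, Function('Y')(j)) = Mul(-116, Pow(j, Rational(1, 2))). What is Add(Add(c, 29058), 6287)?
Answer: Add(40036, Mul(116, I, Pow(89, Rational(1, 2)))) ≈ Add(40036., Mul(1094.3, I))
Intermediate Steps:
Function('Y')(j) = Add(-8, Mul(-116, Pow(j, Rational(1, 2))))
c = Add(4691, Mul(116, I, Pow(89, Rational(1, 2)))) (c = Add(4683, Mul(-1, Add(-8, Mul(-116, Pow(-89, Rational(1, 2)))))) = Add(4683, Mul(-1, Add(-8, Mul(-116, Mul(I, Pow(89, Rational(1, 2))))))) = Add(4683, Mul(-1, Add(-8, Mul(-116, I, Pow(89, Rational(1, 2)))))) = Add(4683, Add(8, Mul(116, I, Pow(89, Rational(1, 2))))) = Add(4691, Mul(116, I, Pow(89, Rational(1, 2)))) ≈ Add(4691.0, Mul(1094.3, I)))
Add(Add(c, 29058), 6287) = Add(Add(Add(4691, Mul(116, I, Pow(89, Rational(1, 2)))), 29058), 6287) = Add(Add(33749, Mul(116, I, Pow(89, Rational(1, 2)))), 6287) = Add(40036, Mul(116, I, Pow(89, Rational(1, 2))))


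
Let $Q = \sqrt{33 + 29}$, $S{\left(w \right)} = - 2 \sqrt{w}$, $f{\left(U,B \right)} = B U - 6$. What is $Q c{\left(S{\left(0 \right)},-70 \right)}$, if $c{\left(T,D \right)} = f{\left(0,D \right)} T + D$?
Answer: $- 70 \sqrt{62} \approx -551.18$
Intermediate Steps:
$f{\left(U,B \right)} = -6 + B U$
$Q = \sqrt{62} \approx 7.874$
$c{\left(T,D \right)} = D - 6 T$ ($c{\left(T,D \right)} = \left(-6 + D 0\right) T + D = \left(-6 + 0\right) T + D = - 6 T + D = D - 6 T$)
$Q c{\left(S{\left(0 \right)},-70 \right)} = \sqrt{62} \left(-70 - 6 \left(- 2 \sqrt{0}\right)\right) = \sqrt{62} \left(-70 - 6 \left(\left(-2\right) 0\right)\right) = \sqrt{62} \left(-70 - 0\right) = \sqrt{62} \left(-70 + 0\right) = \sqrt{62} \left(-70\right) = - 70 \sqrt{62}$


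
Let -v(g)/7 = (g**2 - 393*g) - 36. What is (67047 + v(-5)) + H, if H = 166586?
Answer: 219955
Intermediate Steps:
v(g) = 252 - 7*g**2 + 2751*g (v(g) = -7*((g**2 - 393*g) - 36) = -7*(-36 + g**2 - 393*g) = 252 - 7*g**2 + 2751*g)
(67047 + v(-5)) + H = (67047 + (252 - 7*(-5)**2 + 2751*(-5))) + 166586 = (67047 + (252 - 7*25 - 13755)) + 166586 = (67047 + (252 - 175 - 13755)) + 166586 = (67047 - 13678) + 166586 = 53369 + 166586 = 219955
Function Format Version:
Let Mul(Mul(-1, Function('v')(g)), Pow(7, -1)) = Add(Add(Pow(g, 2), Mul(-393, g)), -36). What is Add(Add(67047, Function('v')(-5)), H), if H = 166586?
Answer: 219955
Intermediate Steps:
Function('v')(g) = Add(252, Mul(-7, Pow(g, 2)), Mul(2751, g)) (Function('v')(g) = Mul(-7, Add(Add(Pow(g, 2), Mul(-393, g)), -36)) = Mul(-7, Add(-36, Pow(g, 2), Mul(-393, g))) = Add(252, Mul(-7, Pow(g, 2)), Mul(2751, g)))
Add(Add(67047, Function('v')(-5)), H) = Add(Add(67047, Add(252, Mul(-7, Pow(-5, 2)), Mul(2751, -5))), 166586) = Add(Add(67047, Add(252, Mul(-7, 25), -13755)), 166586) = Add(Add(67047, Add(252, -175, -13755)), 166586) = Add(Add(67047, -13678), 166586) = Add(53369, 166586) = 219955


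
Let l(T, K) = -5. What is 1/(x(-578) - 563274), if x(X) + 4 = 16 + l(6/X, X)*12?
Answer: -1/563322 ≈ -1.7752e-6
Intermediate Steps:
x(X) = -48 (x(X) = -4 + (16 - 5*12) = -4 + (16 - 60) = -4 - 44 = -48)
1/(x(-578) - 563274) = 1/(-48 - 563274) = 1/(-563322) = -1/563322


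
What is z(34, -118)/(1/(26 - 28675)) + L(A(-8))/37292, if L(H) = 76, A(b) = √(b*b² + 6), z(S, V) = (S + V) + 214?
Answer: -34722301491/9323 ≈ -3.7244e+6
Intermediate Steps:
z(S, V) = 214 + S + V
A(b) = √(6 + b³) (A(b) = √(b³ + 6) = √(6 + b³))
z(34, -118)/(1/(26 - 28675)) + L(A(-8))/37292 = (214 + 34 - 118)/(1/(26 - 28675)) + 76/37292 = 130/(1/(-28649)) + 76*(1/37292) = 130/(-1/28649) + 19/9323 = 130*(-28649) + 19/9323 = -3724370 + 19/9323 = -34722301491/9323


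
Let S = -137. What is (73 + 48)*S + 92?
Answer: -16485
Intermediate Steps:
(73 + 48)*S + 92 = (73 + 48)*(-137) + 92 = 121*(-137) + 92 = -16577 + 92 = -16485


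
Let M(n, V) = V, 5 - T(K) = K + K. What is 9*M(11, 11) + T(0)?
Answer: 104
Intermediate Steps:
T(K) = 5 - 2*K (T(K) = 5 - (K + K) = 5 - 2*K)
9*M(11, 11) + T(0) = 9*11 + (5 - 2*0) = 99 + (5 + 0) = 99 + 5 = 104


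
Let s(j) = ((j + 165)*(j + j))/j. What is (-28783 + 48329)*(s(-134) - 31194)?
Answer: -608506072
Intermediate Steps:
s(j) = 330 + 2*j (s(j) = ((165 + j)*(2*j))/j = (2*j*(165 + j))/j = 330 + 2*j)
(-28783 + 48329)*(s(-134) - 31194) = (-28783 + 48329)*((330 + 2*(-134)) - 31194) = 19546*((330 - 268) - 31194) = 19546*(62 - 31194) = 19546*(-31132) = -608506072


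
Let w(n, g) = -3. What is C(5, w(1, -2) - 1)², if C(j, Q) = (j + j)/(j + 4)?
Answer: 100/81 ≈ 1.2346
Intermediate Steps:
C(j, Q) = 2*j/(4 + j) (C(j, Q) = (2*j)/(4 + j) = 2*j/(4 + j))
C(5, w(1, -2) - 1)² = (2*5/(4 + 5))² = (2*5/9)² = (2*5*(⅑))² = (10/9)² = 100/81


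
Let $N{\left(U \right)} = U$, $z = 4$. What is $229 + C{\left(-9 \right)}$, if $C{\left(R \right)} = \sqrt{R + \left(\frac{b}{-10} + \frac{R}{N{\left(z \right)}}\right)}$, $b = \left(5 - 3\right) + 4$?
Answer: $229 + \frac{i \sqrt{1185}}{10} \approx 229.0 + 3.4424 i$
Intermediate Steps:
$b = 6$ ($b = 2 + 4 = 6$)
$C{\left(R \right)} = \sqrt{- \frac{3}{5} + \frac{5 R}{4}}$ ($C{\left(R \right)} = \sqrt{R + \left(\frac{6}{-10} + \frac{R}{4}\right)} = \sqrt{R + \left(6 \left(- \frac{1}{10}\right) + R \frac{1}{4}\right)} = \sqrt{R + \left(- \frac{3}{5} + \frac{R}{4}\right)} = \sqrt{- \frac{3}{5} + \frac{5 R}{4}}$)
$229 + C{\left(-9 \right)} = 229 + \frac{\sqrt{-60 + 125 \left(-9\right)}}{10} = 229 + \frac{\sqrt{-60 - 1125}}{10} = 229 + \frac{\sqrt{-1185}}{10} = 229 + \frac{i \sqrt{1185}}{10}$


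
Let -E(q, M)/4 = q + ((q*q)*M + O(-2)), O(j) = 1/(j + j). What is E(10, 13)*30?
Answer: -157170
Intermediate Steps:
O(j) = 1/(2*j)
E(q, M) = 1 - 4*q - 4*M*q² (E(q, M) = -4*(q + ((q*q)*M + (½)/(-2))) = -4*(q + (q²*M + (½)*(-½))) = -4*(q + (M*q² - ¼)) = -4*(q + (-¼ + M*q²)) = -4*(-¼ + q + M*q²) = 1 - 4*q - 4*M*q²)
E(10, 13)*30 = (1 - 4*10 - 4*13*10²)*30 = (1 - 40 - 4*13*100)*30 = (1 - 40 - 5200)*30 = -5239*30 = -157170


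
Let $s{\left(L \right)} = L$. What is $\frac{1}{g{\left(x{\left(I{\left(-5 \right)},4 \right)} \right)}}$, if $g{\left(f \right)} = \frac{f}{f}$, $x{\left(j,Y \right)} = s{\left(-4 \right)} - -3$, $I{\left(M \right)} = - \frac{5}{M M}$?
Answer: $1$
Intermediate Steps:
$I{\left(M \right)} = - \frac{5}{M^{2}}$
$x{\left(j,Y \right)} = -1$ ($x{\left(j,Y \right)} = -4 - -3 = -4 + 3 = -1$)
$g{\left(f \right)} = 1$
$\frac{1}{g{\left(x{\left(I{\left(-5 \right)},4 \right)} \right)}} = 1^{-1} = 1$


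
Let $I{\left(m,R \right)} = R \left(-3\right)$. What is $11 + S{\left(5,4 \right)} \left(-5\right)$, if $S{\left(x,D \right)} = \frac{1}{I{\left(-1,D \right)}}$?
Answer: $\frac{137}{12} \approx 11.417$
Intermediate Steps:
$I{\left(m,R \right)} = - 3 R$
$S{\left(x,D \right)} = - \frac{1}{3 D}$ ($S{\left(x,D \right)} = \frac{1}{\left(-3\right) D} = - \frac{1}{3 D}$)
$11 + S{\left(5,4 \right)} \left(-5\right) = 11 + - \frac{1}{3 \cdot 4} \left(-5\right) = 11 + \left(- \frac{1}{3}\right) \frac{1}{4} \left(-5\right) = 11 - - \frac{5}{12} = 11 + \frac{5}{12} = \frac{137}{12}$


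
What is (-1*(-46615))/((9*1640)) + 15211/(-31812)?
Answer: 20973367/7825752 ≈ 2.6800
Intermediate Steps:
(-1*(-46615))/((9*1640)) + 15211/(-31812) = 46615/14760 + 15211*(-1/31812) = 46615*(1/14760) - 15211/31812 = 9323/2952 - 15211/31812 = 20973367/7825752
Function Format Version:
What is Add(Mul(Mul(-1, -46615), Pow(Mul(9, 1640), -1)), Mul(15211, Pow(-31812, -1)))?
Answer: Rational(20973367, 7825752) ≈ 2.6800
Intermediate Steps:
Add(Mul(Mul(-1, -46615), Pow(Mul(9, 1640), -1)), Mul(15211, Pow(-31812, -1))) = Add(Mul(46615, Pow(14760, -1)), Mul(15211, Rational(-1, 31812))) = Add(Mul(46615, Rational(1, 14760)), Rational(-15211, 31812)) = Add(Rational(9323, 2952), Rational(-15211, 31812)) = Rational(20973367, 7825752)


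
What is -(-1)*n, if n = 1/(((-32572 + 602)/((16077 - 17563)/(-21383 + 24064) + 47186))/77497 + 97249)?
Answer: 140052777678/13619992575183371 ≈ 1.0283e-5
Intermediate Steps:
n = 140052777678/13619992575183371 (n = 1/(-31970/(-1486/2681 + 47186)*(1/77497) + 97249) = 1/(-31970/126504180/2681*(1/77497) + 97249) = 1/(-31970*2681/126504180*(1/77497) + 97249) = 1/(-8571157/12650418*1/77497 + 97249) = 1/(-1224451/140052777678 + 97249) = 1/(13619992575183371/140052777678) = 140052777678/13619992575183371 ≈ 1.0283e-5)
-(-1)*n = -(-1)*140052777678/13619992575183371 = -1*(-140052777678/13619992575183371) = 140052777678/13619992575183371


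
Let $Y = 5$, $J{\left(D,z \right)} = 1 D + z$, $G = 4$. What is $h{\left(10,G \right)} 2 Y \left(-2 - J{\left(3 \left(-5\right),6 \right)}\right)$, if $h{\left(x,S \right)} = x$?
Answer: $700$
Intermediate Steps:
$J{\left(D,z \right)} = D + z$
$h{\left(10,G \right)} 2 Y \left(-2 - J{\left(3 \left(-5\right),6 \right)}\right) = 10 \cdot 2 \cdot 5 \left(-2 - \left(3 \left(-5\right) + 6\right)\right) = 10 \cdot 10 \left(-2 - \left(-15 + 6\right)\right) = 10 \cdot 10 \left(-2 - -9\right) = 10 \cdot 10 \left(-2 + 9\right) = 10 \cdot 10 \cdot 7 = 10 \cdot 70 = 700$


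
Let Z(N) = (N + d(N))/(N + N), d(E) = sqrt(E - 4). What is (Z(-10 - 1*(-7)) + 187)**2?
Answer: (1125 - I*sqrt(7))**2/36 ≈ 35156.0 - 165.36*I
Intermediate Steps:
d(E) = sqrt(-4 + E)
Z(N) = (N + sqrt(-4 + N))/(2*N) (Z(N) = (N + sqrt(-4 + N))/(N + N) = (N + sqrt(-4 + N))/((2*N)) = (N + sqrt(-4 + N))*(1/(2*N)) = (N + sqrt(-4 + N))/(2*N))
(Z(-10 - 1*(-7)) + 187)**2 = (((-10 - 1*(-7)) + sqrt(-4 + (-10 - 1*(-7))))/(2*(-10 - 1*(-7))) + 187)**2 = (((-10 + 7) + sqrt(-4 + (-10 + 7)))/(2*(-10 + 7)) + 187)**2 = ((1/2)*(-3 + sqrt(-4 - 3))/(-3) + 187)**2 = ((1/2)*(-1/3)*(-3 + sqrt(-7)) + 187)**2 = ((1/2)*(-1/3)*(-3 + I*sqrt(7)) + 187)**2 = ((1/2 - I*sqrt(7)/6) + 187)**2 = (375/2 - I*sqrt(7)/6)**2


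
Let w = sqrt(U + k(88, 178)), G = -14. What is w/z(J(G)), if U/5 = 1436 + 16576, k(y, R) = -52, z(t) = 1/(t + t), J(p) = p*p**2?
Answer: -10976*sqrt(22502) ≈ -1.6465e+6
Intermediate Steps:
J(p) = p**3
z(t) = 1/(2*t)
U = 90060 (U = 5*(1436 + 16576) = 5*18012 = 90060)
w = 2*sqrt(22502) (w = sqrt(90060 - 52) = sqrt(90008) = 2*sqrt(22502) ≈ 300.01)
w/z(J(G)) = (2*sqrt(22502))/((1/(2*((-14)**3)))) = (2*sqrt(22502))/(((1/2)/(-2744))) = (2*sqrt(22502))/(((1/2)*(-1/2744))) = (2*sqrt(22502))/(-1/5488) = (2*sqrt(22502))*(-5488) = -10976*sqrt(22502)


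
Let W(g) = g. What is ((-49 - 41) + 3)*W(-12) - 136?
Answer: 908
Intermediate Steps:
((-49 - 41) + 3)*W(-12) - 136 = ((-49 - 41) + 3)*(-12) - 136 = (-90 + 3)*(-12) - 136 = -87*(-12) - 136 = 1044 - 136 = 908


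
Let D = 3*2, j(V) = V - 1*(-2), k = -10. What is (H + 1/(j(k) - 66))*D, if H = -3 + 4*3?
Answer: 1995/37 ≈ 53.919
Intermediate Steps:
j(V) = 2 + V (j(V) = V + 2 = 2 + V)
H = 9 (H = -3 + 12 = 9)
D = 6
(H + 1/(j(k) - 66))*D = (9 + 1/((2 - 10) - 66))*6 = (9 + 1/(-8 - 66))*6 = (9 + 1/(-74))*6 = (9 - 1/74)*6 = (665/74)*6 = 1995/37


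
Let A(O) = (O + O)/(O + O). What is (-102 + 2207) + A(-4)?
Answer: 2106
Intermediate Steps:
A(O) = 1 (A(O) = (2*O)/((2*O)) = (2*O)*(1/(2*O)) = 1)
(-102 + 2207) + A(-4) = (-102 + 2207) + 1 = 2105 + 1 = 2106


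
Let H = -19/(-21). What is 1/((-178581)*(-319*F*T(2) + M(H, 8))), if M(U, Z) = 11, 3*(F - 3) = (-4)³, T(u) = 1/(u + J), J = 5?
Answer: -7/1058151952 ≈ -6.6153e-9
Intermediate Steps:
T(u) = 1/(5 + u) (T(u) = 1/(u + 5) = 1/(5 + u))
F = -55/3 (F = 3 + (⅓)*(-4)³ = 3 + (⅓)*(-64) = 3 - 64/3 = -55/3 ≈ -18.333)
H = 19/21 (H = -19*(-1/21) = 19/21 ≈ 0.90476)
1/((-178581)*(-319*F*T(2) + M(H, 8))) = 1/((-178581)*(-(-17545)/(3*(5 + 2)) + 11)) = -1/(178581*(-(-17545)/(3*7) + 11)) = -1/(178581*(-319*(-55/21) + 11)) = -1/(178581*(17545/21 + 11)) = -1/(178581*17776/21) = -1/178581*21/17776 = -7/1058151952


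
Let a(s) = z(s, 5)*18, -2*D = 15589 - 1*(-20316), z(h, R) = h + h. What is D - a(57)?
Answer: -40009/2 ≈ -20005.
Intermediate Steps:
z(h, R) = 2*h
D = -35905/2 (D = -(15589 - 1*(-20316))/2 = -(15589 + 20316)/2 = -½*35905 = -35905/2 ≈ -17953.)
a(s) = 36*s (a(s) = (2*s)*18 = 36*s)
D - a(57) = -35905/2 - 36*57 = -35905/2 - 1*2052 = -35905/2 - 2052 = -40009/2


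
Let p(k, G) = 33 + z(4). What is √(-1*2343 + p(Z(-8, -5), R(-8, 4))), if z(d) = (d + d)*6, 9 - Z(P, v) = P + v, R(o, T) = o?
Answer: I*√2262 ≈ 47.56*I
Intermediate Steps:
Z(P, v) = 9 - P - v (Z(P, v) = 9 - (P + v) = 9 + (-P - v) = 9 - P - v)
z(d) = 12*d (z(d) = (2*d)*6 = 12*d)
p(k, G) = 81 (p(k, G) = 33 + 12*4 = 33 + 48 = 81)
√(-1*2343 + p(Z(-8, -5), R(-8, 4))) = √(-1*2343 + 81) = √(-2343 + 81) = √(-2262) = I*√2262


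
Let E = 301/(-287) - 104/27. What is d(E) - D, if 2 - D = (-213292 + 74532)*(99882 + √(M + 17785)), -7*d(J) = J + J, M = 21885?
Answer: -15342606336904/1107 - 138760*√39670 ≈ -1.3887e+10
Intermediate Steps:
E = -5425/1107 (E = 301*(-1/287) - 104*1/27 = -43/41 - 104/27 = -5425/1107 ≈ -4.9006)
d(J) = -2*J/7 (d(J) = -(J + J)/7 = -2*J/7)
D = 13859626322 + 138760*√39670 (D = 2 - (-213292 + 74532)*(99882 + √(21885 + 17785)) = 2 - (-138760)*(99882 + √39670) = 2 - (-13859626320 - 138760*√39670) = 2 + (13859626320 + 138760*√39670) = 13859626322 + 138760*√39670 ≈ 1.3887e+10)
d(E) - D = -2/7*(-5425/1107) - (13859626322 + 138760*√39670) = 1550/1107 + (-13859626322 - 138760*√39670) = -15342606336904/1107 - 138760*√39670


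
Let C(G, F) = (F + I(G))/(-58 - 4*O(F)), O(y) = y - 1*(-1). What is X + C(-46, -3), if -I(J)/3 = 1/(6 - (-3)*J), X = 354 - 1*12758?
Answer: -27288669/2200 ≈ -12404.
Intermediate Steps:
X = -12404 (X = 354 - 12758 = -12404)
O(y) = 1 + y (O(y) = y + 1 = 1 + y)
I(J) = -3/(6 + 3*J) (I(J) = -3/(6 - (-3)*J) = -3/(6 + 3*J))
C(G, F) = (F - 1/(2 + G))/(-62 - 4*F) (C(G, F) = (F - 1/(2 + G))/(-58 - 4*(1 + F)) = (F - 1/(2 + G))/(-58 + (-4 - 4*F)) = (F - 1/(2 + G))/(-62 - 4*F))
X + C(-46, -3) = -12404 + (1 - 1*(-3)*(2 - 46))/(2*(2 - 46)*(31 + 2*(-3))) = -12404 + (1/2)*(1 - 1*(-3)*(-44))/(-44*(31 - 6)) = -12404 + (1/2)*(-1/44)*(1 - 132)/25 = -12404 + (1/2)*(-1/44)*(1/25)*(-131) = -12404 + 131/2200 = -27288669/2200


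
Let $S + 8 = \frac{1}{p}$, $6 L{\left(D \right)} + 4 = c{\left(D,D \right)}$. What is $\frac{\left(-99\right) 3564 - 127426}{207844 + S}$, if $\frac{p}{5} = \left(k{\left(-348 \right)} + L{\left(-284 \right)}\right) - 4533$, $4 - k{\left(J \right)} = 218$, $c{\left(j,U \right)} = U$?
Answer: $- \frac{11514281450}{4982868099} \approx -2.3108$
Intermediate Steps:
$L{\left(D \right)} = - \frac{2}{3} + \frac{D}{6}$
$k{\left(J \right)} = -214$ ($k{\left(J \right)} = 4 - 218 = -214$)
$p = -23975$ ($p = 5 \left(\left(-214 + \left(- \frac{2}{3} + \frac{1}{6} \left(-284\right)\right)\right) - 4533\right) = 5 \left(\left(-214 - 48\right) - 4533\right) = 5 \left(-262 - 4533\right) = 5 \left(-4795\right) = -23975$)
$S = - \frac{191801}{23975}$ ($S = -8 + \frac{1}{-23975} = -8 - \frac{1}{23975} = - \frac{191801}{23975} \approx -8.0$)
$\frac{\left(-99\right) 3564 - 127426}{207844 + S} = \frac{\left(-99\right) 3564 - 127426}{207844 - \frac{191801}{23975}} = \frac{-352836 - 127426}{\frac{4982868099}{23975}} = \left(-480262\right) \frac{23975}{4982868099} = - \frac{11514281450}{4982868099}$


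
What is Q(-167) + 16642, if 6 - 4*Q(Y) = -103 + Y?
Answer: 16711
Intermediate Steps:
Q(Y) = 109/4 - Y/4 (Q(Y) = 3/2 - (-103 + Y)/4 = 3/2 + (103/4 - Y/4) = 109/4 - Y/4)
Q(-167) + 16642 = (109/4 - ¼*(-167)) + 16642 = (109/4 + 167/4) + 16642 = 69 + 16642 = 16711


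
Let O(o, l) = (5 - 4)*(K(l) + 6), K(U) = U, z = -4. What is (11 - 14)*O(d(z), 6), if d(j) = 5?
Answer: -36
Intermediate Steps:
O(o, l) = 6 + l (O(o, l) = (5 - 4)*(l + 6) = 1*(6 + l) = 6 + l)
(11 - 14)*O(d(z), 6) = (11 - 14)*(6 + 6) = -3*12 = -36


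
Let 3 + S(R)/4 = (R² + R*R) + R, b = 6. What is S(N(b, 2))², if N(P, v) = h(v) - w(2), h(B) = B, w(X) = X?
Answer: 144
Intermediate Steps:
N(P, v) = -2 + v (N(P, v) = v - 1*2 = v - 2 = -2 + v)
S(R) = -12 + 4*R + 8*R² (S(R) = -12 + 4*((R² + R*R) + R) = -12 + 4*((R² + R²) + R) = -12 + 4*(2*R² + R) = -12 + 4*(R + 2*R²) = -12 + (4*R + 8*R²) = -12 + 4*R + 8*R²)
S(N(b, 2))² = (-12 + 4*(-2 + 2) + 8*(-2 + 2)²)² = (-12 + 4*0 + 8*0²)² = (-12 + 0 + 8*0)² = (-12 + 0 + 0)² = (-12)² = 144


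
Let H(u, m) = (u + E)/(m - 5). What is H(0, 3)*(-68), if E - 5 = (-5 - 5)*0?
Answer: 170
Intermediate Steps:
E = 5 (E = 5 + (-5 - 5)*0 = 5 - 10*0 = 5 + 0 = 5)
H(u, m) = (5 + u)/(-5 + m) (H(u, m) = (u + 5)/(m - 5) = (5 + u)/(-5 + m))
H(0, 3)*(-68) = ((5 + 0)/(-5 + 3))*(-68) = (5/(-2))*(-68) = -½*5*(-68) = -5/2*(-68) = 170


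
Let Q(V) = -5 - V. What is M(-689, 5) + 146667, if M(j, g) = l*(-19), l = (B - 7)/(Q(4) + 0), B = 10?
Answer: 440020/3 ≈ 1.4667e+5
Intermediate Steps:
l = -1/3 (l = (10 - 7)/((-5 - 1*4) + 0) = 3/((-5 - 4) + 0) = 3/(-9 + 0) = 3/(-9) = 3*(-1/9) = -1/3 ≈ -0.33333)
M(j, g) = 19/3 (M(j, g) = -1/3*(-19) = 19/3)
M(-689, 5) + 146667 = 19/3 + 146667 = 440020/3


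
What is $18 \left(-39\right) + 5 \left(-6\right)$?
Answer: $-732$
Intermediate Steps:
$18 \left(-39\right) + 5 \left(-6\right) = -702 - 30 = -732$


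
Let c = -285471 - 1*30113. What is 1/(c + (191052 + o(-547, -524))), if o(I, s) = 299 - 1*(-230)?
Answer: -1/124003 ≈ -8.0643e-6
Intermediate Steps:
o(I, s) = 529 (o(I, s) = 299 + 230 = 529)
c = -315584 (c = -285471 - 30113 = -315584)
1/(c + (191052 + o(-547, -524))) = 1/(-315584 + (191052 + 529)) = 1/(-315584 + 191581) = 1/(-124003) = -1/124003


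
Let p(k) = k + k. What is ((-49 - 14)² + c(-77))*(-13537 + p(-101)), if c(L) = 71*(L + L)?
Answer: 95692135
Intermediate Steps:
p(k) = 2*k
c(L) = 142*L (c(L) = 71*(2*L) = 142*L)
((-49 - 14)² + c(-77))*(-13537 + p(-101)) = ((-49 - 14)² + 142*(-77))*(-13537 + 2*(-101)) = ((-63)² - 10934)*(-13537 - 202) = (3969 - 10934)*(-13739) = -6965*(-13739) = 95692135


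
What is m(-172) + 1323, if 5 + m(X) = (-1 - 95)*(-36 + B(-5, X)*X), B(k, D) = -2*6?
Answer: -193370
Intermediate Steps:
B(k, D) = -12
m(X) = 3451 + 1152*X (m(X) = -5 + (-1 - 95)*(-36 - 12*X) = -5 - 96*(-36 - 12*X) = -5 + (3456 + 1152*X) = 3451 + 1152*X)
m(-172) + 1323 = (3451 + 1152*(-172)) + 1323 = (3451 - 198144) + 1323 = -194693 + 1323 = -193370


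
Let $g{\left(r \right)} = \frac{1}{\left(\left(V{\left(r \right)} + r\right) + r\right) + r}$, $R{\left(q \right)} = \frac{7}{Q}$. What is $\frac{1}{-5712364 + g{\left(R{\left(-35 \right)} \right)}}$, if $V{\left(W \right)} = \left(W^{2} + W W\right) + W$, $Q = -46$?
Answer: $- \frac{595}{3398857638} \approx -1.7506 \cdot 10^{-7}$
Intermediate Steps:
$V{\left(W \right)} = W + 2 W^{2}$ ($V{\left(W \right)} = \left(W^{2} + W^{2}\right) + W = 2 W^{2} + W = W + 2 W^{2}$)
$R{\left(q \right)} = - \frac{7}{46}$ ($R{\left(q \right)} = \frac{7}{-46} = 7 \left(- \frac{1}{46}\right) = - \frac{7}{46}$)
$g{\left(r \right)} = \frac{1}{3 r + r \left(1 + 2 r\right)}$ ($g{\left(r \right)} = \frac{1}{\left(\left(r \left(1 + 2 r\right) + r\right) + r\right) + r} = \frac{1}{\left(\left(r + r \left(1 + 2 r\right)\right) + r\right) + r} = \frac{1}{\left(2 r + r \left(1 + 2 r\right)\right) + r} = \frac{1}{3 r + r \left(1 + 2 r\right)}$)
$\frac{1}{-5712364 + g{\left(R{\left(-35 \right)} \right)}} = \frac{1}{-5712364 + \frac{1}{2 \left(- \frac{7}{46}\right) \left(2 - \frac{7}{46}\right)}} = \frac{1}{-5712364 + \frac{1}{2} \left(- \frac{46}{7}\right) \frac{1}{\frac{85}{46}}} = \frac{1}{-5712364 + \frac{1}{2} \left(- \frac{46}{7}\right) \frac{46}{85}} = \frac{1}{-5712364 - \frac{1058}{595}} = \frac{1}{- \frac{3398857638}{595}} = - \frac{595}{3398857638}$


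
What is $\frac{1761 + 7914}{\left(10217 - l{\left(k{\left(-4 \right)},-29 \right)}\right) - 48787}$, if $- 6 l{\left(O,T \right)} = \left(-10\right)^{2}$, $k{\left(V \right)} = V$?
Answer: $- \frac{5805}{23132} \approx -0.25095$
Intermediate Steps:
$l{\left(O,T \right)} = - \frac{50}{3}$ ($l{\left(O,T \right)} = - \frac{\left(-10\right)^{2}}{6} = \left(- \frac{1}{6}\right) 100 = - \frac{50}{3}$)
$\frac{1761 + 7914}{\left(10217 - l{\left(k{\left(-4 \right)},-29 \right)}\right) - 48787} = \frac{1761 + 7914}{\left(10217 - - \frac{50}{3}\right) - 48787} = \frac{9675}{\left(10217 + \frac{50}{3}\right) - 48787} = \frac{9675}{\frac{30701}{3} - 48787} = \frac{9675}{- \frac{115660}{3}} = 9675 \left(- \frac{3}{115660}\right) = - \frac{5805}{23132}$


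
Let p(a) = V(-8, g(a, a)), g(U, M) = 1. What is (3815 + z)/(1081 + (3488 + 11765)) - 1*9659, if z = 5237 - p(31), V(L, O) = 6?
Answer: -78880530/8167 ≈ -9658.4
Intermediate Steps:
p(a) = 6
z = 5231 (z = 5237 - 1*6 = 5237 - 6 = 5231)
(3815 + z)/(1081 + (3488 + 11765)) - 1*9659 = (3815 + 5231)/(1081 + (3488 + 11765)) - 1*9659 = 9046/(1081 + 15253) - 9659 = 9046/16334 - 9659 = 9046*(1/16334) - 9659 = 4523/8167 - 9659 = -78880530/8167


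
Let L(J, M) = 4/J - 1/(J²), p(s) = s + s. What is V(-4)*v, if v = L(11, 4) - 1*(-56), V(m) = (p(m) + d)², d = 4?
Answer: 109104/121 ≈ 901.69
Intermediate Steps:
p(s) = 2*s
V(m) = (4 + 2*m)² (V(m) = (2*m + 4)² = (4 + 2*m)²)
L(J, M) = -1/J² + 4/J (L(J, M) = 4/J - 1/J² = -1/J² + 4/J)
v = 6819/121 (v = (-1 + 4*11)/11² - 1*(-56) = (-1 + 44)/121 + 56 = (1/121)*43 + 56 = 43/121 + 56 = 6819/121 ≈ 56.355)
V(-4)*v = (4*(2 - 4)²)*(6819/121) = (4*(-2)²)*(6819/121) = (4*4)*(6819/121) = 16*(6819/121) = 109104/121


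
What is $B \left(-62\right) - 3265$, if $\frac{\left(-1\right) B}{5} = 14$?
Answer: $1075$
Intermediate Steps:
$B = -70$ ($B = \left(-5\right) 14 = -70$)
$B \left(-62\right) - 3265 = \left(-70\right) \left(-62\right) - 3265 = 4340 - 3265 = 1075$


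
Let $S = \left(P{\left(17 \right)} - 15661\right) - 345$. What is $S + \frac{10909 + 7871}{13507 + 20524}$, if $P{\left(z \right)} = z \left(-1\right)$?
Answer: $- \frac{545259933}{34031} \approx -16022.0$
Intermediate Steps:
$P{\left(z \right)} = - z$
$S = -16023$ ($S = \left(\left(-1\right) 17 - 15661\right) - 345 = \left(-17 - 15661\right) - 345 = -15678 - 345 = -16023$)
$S + \frac{10909 + 7871}{13507 + 20524} = -16023 + \frac{10909 + 7871}{13507 + 20524} = -16023 + \frac{18780}{34031} = - \frac{545259933}{34031}$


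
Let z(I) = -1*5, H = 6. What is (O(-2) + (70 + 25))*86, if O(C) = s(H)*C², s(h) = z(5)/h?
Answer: 23650/3 ≈ 7883.3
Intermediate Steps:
z(I) = -5
s(h) = -5/h
O(C) = -5*C²/6 (O(C) = (-5/6)*C² = (-5*⅙)*C² = -5*C²/6)
(O(-2) + (70 + 25))*86 = (-⅚*(-2)² + (70 + 25))*86 = (-⅚*4 + 95)*86 = (-10/3 + 95)*86 = (275/3)*86 = 23650/3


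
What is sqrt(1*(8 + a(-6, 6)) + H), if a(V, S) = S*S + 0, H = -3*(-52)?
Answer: 10*sqrt(2) ≈ 14.142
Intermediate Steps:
H = 156
a(V, S) = S**2 (a(V, S) = S**2 + 0 = S**2)
sqrt(1*(8 + a(-6, 6)) + H) = sqrt(1*(8 + 6**2) + 156) = sqrt(1*(8 + 36) + 156) = sqrt(1*44 + 156) = sqrt(44 + 156) = sqrt(200) = 10*sqrt(2)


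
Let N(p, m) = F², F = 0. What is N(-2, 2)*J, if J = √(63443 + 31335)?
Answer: 0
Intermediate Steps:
J = √94778 ≈ 307.86
N(p, m) = 0 (N(p, m) = 0² = 0)
N(-2, 2)*J = 0*√94778 = 0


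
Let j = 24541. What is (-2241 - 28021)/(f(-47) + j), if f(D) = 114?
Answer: -30262/24655 ≈ -1.2274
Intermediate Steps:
(-2241 - 28021)/(f(-47) + j) = (-2241 - 28021)/(114 + 24541) = -30262/24655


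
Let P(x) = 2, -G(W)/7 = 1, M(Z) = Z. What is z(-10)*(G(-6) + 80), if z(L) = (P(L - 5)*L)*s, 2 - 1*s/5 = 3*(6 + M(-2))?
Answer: 73000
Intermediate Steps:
G(W) = -7 (G(W) = -7*1 = -7)
s = -50 (s = 10 - 15*(6 - 2) = 10 - 15*4 = 10 - 5*12 = 10 - 60 = -50)
z(L) = -100*L (z(L) = (2*L)*(-50) = -100*L)
z(-10)*(G(-6) + 80) = (-100*(-10))*(-7 + 80) = 1000*73 = 73000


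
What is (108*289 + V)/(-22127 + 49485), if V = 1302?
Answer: 16257/13679 ≈ 1.1885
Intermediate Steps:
(108*289 + V)/(-22127 + 49485) = (108*289 + 1302)/(-22127 + 49485) = (31212 + 1302)/27358 = 32514*(1/27358) = 16257/13679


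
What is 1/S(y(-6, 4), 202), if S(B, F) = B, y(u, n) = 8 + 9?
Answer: 1/17 ≈ 0.058824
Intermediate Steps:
y(u, n) = 17
1/S(y(-6, 4), 202) = 1/17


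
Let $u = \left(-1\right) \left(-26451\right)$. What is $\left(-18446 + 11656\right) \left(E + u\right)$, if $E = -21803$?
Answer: $-31559920$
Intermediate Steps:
$u = 26451$
$\left(-18446 + 11656\right) \left(E + u\right) = \left(-18446 + 11656\right) \left(-21803 + 26451\right) = \left(-6790\right) 4648 = -31559920$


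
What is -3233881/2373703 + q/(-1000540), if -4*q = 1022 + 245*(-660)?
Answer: -6661955516797/4749969599240 ≈ -1.4025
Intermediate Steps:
q = 80339/2 (q = -(1022 + 245*(-660))/4 = -(1022 - 161700)/4 = -¼*(-160678) = 80339/2 ≈ 40170.)
-3233881/2373703 + q/(-1000540) = -3233881/2373703 + (80339/2)/(-1000540) = -3233881*1/2373703 + (80339/2)*(-1/1000540) = -3233881/2373703 - 80339/2001080 = -6661955516797/4749969599240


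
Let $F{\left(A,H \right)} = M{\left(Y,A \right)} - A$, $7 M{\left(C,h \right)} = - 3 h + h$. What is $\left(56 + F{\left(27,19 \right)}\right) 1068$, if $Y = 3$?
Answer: $\frac{159132}{7} \approx 22733.0$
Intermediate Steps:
$M{\left(C,h \right)} = - \frac{2 h}{7}$ ($M{\left(C,h \right)} = \frac{- 3 h + h}{7} = \frac{\left(-2\right) h}{7} = - \frac{2 h}{7}$)
$F{\left(A,H \right)} = - \frac{9 A}{7}$ ($F{\left(A,H \right)} = - \frac{2 A}{7} - A = - \frac{9 A}{7}$)
$\left(56 + F{\left(27,19 \right)}\right) 1068 = \left(56 - \frac{243}{7}\right) 1068 = \frac{149}{7} \cdot 1068 = \frac{159132}{7}$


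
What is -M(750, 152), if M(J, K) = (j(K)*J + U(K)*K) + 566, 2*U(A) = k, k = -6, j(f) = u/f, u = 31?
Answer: -19985/76 ≈ -262.96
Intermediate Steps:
j(f) = 31/f
U(A) = -3 (U(A) = (½)*(-6) = -3)
M(J, K) = 566 - 3*K + 31*J/K (M(J, K) = ((31/K)*J - 3*K) + 566 = (31*J/K - 3*K) + 566 = (-3*K + 31*J/K) + 566 = 566 - 3*K + 31*J/K)
-M(750, 152) = -(566 - 3*152 + 31*750/152) = -(566 - 456 + 31*750*(1/152)) = -(566 - 456 + 11625/76) = -1*19985/76 = -19985/76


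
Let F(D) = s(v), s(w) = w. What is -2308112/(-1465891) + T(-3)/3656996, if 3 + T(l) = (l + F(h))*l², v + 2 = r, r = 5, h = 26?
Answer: 1205821707697/765822503348 ≈ 1.5745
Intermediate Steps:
v = 3 (v = -2 + 5 = 3)
F(D) = 3
T(l) = -3 + l²*(3 + l) (T(l) = -3 + (l + 3)*l² = -3 + (3 + l)*l² = -3 + l²*(3 + l))
-2308112/(-1465891) + T(-3)/3656996 = -2308112/(-1465891) + (-3 + (-3)³ + 3*(-3)²)/3656996 = -2308112*(-1/1465891) + (-3 - 27 + 3*9)*(1/3656996) = 2308112/1465891 + (-3 - 27 + 27)*(1/3656996) = 2308112/1465891 - 3*1/3656996 = 2308112/1465891 - 3/3656996 = 1205821707697/765822503348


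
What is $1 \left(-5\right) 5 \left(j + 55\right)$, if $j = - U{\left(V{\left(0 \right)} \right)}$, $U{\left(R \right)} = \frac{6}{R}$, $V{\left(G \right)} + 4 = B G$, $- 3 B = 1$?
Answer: $- \frac{2825}{2} \approx -1412.5$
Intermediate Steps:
$B = - \frac{1}{3}$ ($B = \left(- \frac{1}{3}\right) 1 = - \frac{1}{3} \approx -0.33333$)
$V{\left(G \right)} = -4 - \frac{G}{3}$
$j = \frac{3}{2}$ ($j = - \frac{6}{-4 - 0} = - \frac{6}{-4 + 0} = - \frac{6}{-4} = - \frac{6 \left(-1\right)}{4} = \left(-1\right) \left(- \frac{3}{2}\right) = \frac{3}{2} \approx 1.5$)
$1 \left(-5\right) 5 \left(j + 55\right) = 1 \left(-5\right) 5 \left(\frac{3}{2} + 55\right) = \left(-5\right) 5 \cdot \frac{113}{2} = \left(-25\right) \frac{113}{2} = - \frac{2825}{2}$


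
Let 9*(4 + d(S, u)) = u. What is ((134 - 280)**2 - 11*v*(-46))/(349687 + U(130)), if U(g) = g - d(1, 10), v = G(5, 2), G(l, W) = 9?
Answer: 90/1217 ≈ 0.073952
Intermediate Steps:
v = 9
d(S, u) = -4 + u/9
U(g) = 26/9 + g (U(g) = g - (-4 + (1/9)*10) = g - (-4 + 10/9) = g - 1*(-26/9) = g + 26/9 = 26/9 + g)
((134 - 280)**2 - 11*v*(-46))/(349687 + U(130)) = ((134 - 280)**2 - 11*9*(-46))/(349687 + (26/9 + 130)) = ((-146)**2 - 99*(-46))/(349687 + 1196/9) = (21316 + 4554)/(3148379/9) = 25870*(9/3148379) = 90/1217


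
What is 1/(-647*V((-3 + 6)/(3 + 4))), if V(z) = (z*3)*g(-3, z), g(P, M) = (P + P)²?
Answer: -7/209628 ≈ -3.3392e-5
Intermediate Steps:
g(P, M) = 4*P² (g(P, M) = (2*P)² = 4*P²)
V(z) = 108*z (V(z) = (z*3)*(4*(-3)²) = (3*z)*(4*9) = (3*z)*36 = 108*z)
1/(-647*V((-3 + 6)/(3 + 4))) = 1/(-69876*(-3 + 6)/(3 + 4)) = 1/(-69876*3/7) = 1/(-647*324/7) = 1/(-209628/7) = -7/209628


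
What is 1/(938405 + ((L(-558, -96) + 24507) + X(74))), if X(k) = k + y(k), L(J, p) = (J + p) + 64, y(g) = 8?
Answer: 1/962404 ≈ 1.0391e-6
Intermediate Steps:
L(J, p) = 64 + J + p
X(k) = 8 + k (X(k) = k + 8 = 8 + k)
1/(938405 + ((L(-558, -96) + 24507) + X(74))) = 1/(938405 + (((64 - 558 - 96) + 24507) + (8 + 74))) = 1/(938405 + ((-590 + 24507) + 82)) = 1/(938405 + (23917 + 82)) = 1/(938405 + 23999) = 1/962404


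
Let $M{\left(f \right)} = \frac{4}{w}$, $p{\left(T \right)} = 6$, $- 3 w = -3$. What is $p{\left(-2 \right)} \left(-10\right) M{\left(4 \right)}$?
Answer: $-240$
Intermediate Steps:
$w = 1$ ($w = \left(- \frac{1}{3}\right) \left(-3\right) = 1$)
$M{\left(f \right)} = 4$ ($M{\left(f \right)} = \frac{4}{1} = 4 \cdot 1 = 4$)
$p{\left(-2 \right)} \left(-10\right) M{\left(4 \right)} = 6 \left(-10\right) 4 = \left(-60\right) 4 = -240$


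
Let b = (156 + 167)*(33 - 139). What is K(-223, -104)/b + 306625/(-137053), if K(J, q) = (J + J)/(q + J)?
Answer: -1716490636444/767210770389 ≈ -2.2373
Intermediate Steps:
b = -34238 (b = 323*(-106) = -34238)
K(J, q) = 2*J/(J + q) (K(J, q) = (2*J)/(J + q) = 2*J/(J + q))
K(-223, -104)/b + 306625/(-137053) = (2*(-223)/(-223 - 104))/(-34238) + 306625/(-137053) = (2*(-223)/(-327))*(-1/34238) + 306625*(-1/137053) = (2*(-223)*(-1/327))*(-1/34238) - 306625/137053 = (446/327)*(-1/34238) - 306625/137053 = -223/5597913 - 306625/137053 = -1716490636444/767210770389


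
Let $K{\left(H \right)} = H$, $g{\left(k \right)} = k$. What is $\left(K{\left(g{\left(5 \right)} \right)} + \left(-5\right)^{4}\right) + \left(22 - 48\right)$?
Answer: $604$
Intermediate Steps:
$\left(K{\left(g{\left(5 \right)} \right)} + \left(-5\right)^{4}\right) + \left(22 - 48\right) = \left(5 + \left(-5\right)^{4}\right) + \left(22 - 48\right) = \left(5 + 625\right) + \left(22 - 48\right) = 630 - 26 = 604$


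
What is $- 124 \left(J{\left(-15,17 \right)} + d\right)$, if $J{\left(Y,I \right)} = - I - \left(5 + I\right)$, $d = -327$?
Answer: $45384$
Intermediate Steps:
$J{\left(Y,I \right)} = -5 - 2 I$
$- 124 \left(J{\left(-15,17 \right)} + d\right) = - 124 \left(\left(-5 - 34\right) - 327\right) = - 124 \left(-39 - 327\right) = \left(-124\right) \left(-366\right) = 45384$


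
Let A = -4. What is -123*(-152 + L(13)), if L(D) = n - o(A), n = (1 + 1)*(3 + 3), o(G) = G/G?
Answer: 17343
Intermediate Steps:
o(G) = 1
n = 12 (n = 2*6 = 12)
L(D) = 11 (L(D) = 12 - 1*1 = 12 - 1 = 11)
-123*(-152 + L(13)) = -123*(-152 + 11) = -123*(-141) = 17343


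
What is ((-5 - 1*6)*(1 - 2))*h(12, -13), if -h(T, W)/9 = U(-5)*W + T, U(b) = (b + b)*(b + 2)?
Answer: 37422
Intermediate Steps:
U(b) = 2*b*(2 + b) (U(b) = (2*b)*(2 + b) = 2*b*(2 + b))
h(T, W) = -270*W - 9*T (h(T, W) = -9*((2*(-5)*(2 - 5))*W + T) = -9*((2*(-5)*(-3))*W + T) = -9*(30*W + T) = -9*(T + 30*W) = -270*W - 9*T)
((-5 - 1*6)*(1 - 2))*h(12, -13) = ((-5 - 1*6)*(1 - 2))*(-270*(-13) - 9*12) = ((-5 - 6)*(-1))*(3510 - 108) = -11*(-1)*3402 = 11*3402 = 37422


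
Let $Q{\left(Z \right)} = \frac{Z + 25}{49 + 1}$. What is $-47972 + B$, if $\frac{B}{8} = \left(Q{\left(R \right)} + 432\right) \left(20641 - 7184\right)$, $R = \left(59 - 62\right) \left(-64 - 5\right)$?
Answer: $\frac{1173973596}{25} \approx 4.6959 \cdot 10^{7}$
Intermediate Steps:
$R = 207$ ($R = \left(-3\right) \left(-69\right) = 207$)
$Q{\left(Z \right)} = \frac{1}{2} + \frac{Z}{50}$ ($Q{\left(Z \right)} = \frac{25 + Z}{50} = \left(25 + Z\right) \frac{1}{50} = \frac{1}{2} + \frac{Z}{50}$)
$B = \frac{1175172896}{25}$ ($B = 8 \left(\left(\frac{1}{2} + \frac{1}{50} \cdot 207\right) + 432\right) \left(20641 - 7184\right) = 8 \left(\left(\frac{1}{2} + \frac{207}{50}\right) + 432\right) 13457 = 8 \left(\frac{116}{25} + 432\right) 13457 = 8 \cdot \frac{10916}{25} \cdot 13457 = 8 \cdot \frac{146896612}{25} = \frac{1175172896}{25} \approx 4.7007 \cdot 10^{7}$)
$-47972 + B = -47972 + \frac{1175172896}{25} = \frac{1173973596}{25}$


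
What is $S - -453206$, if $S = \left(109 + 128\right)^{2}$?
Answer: $509375$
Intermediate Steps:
$S = 56169$ ($S = 237^{2} = 56169$)
$S - -453206 = 56169 - -453206 = 56169 + 453206 = 509375$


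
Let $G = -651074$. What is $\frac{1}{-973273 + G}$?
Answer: $- \frac{1}{1624347} \approx -6.1563 \cdot 10^{-7}$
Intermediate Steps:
$\frac{1}{-973273 + G} = \frac{1}{-973273 - 651074} = \frac{1}{-1624347} = - \frac{1}{1624347}$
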